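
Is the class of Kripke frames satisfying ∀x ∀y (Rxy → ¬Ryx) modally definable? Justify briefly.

If a class were modally definable it would be closed under surjective bounded morphisms (Goldblatt–Thomason).
The 5-cycle (worlds s,t,u,v,w with s→t→u→v→w→s) is asymmetric. Mapping every world to a single reflexive point • is a surjective bounded morphism, and the reflexive point is not asymmetric (R•• but asymmetry requires ¬R••).
So the class is not modally definable.

Not definable by any modal formula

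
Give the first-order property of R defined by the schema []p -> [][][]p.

forall x forall z (x R^3 z -> exists w (xRw & z = w))

This is a Sahlqvist (Geach-type) schema ◇^0□^1p → □^3◇^0p.
Minimal-valuation argument: fix x; take any y with xR^0y and any z with xR^3z. Set V(p) to the set of worlds R-reachable from y in exactly 1 step. Then □^1p holds at y, so the antecedent holds at x; validity forces ◇^0p at z, giving a w with zR^0w and yR^1w.
First-order correspondent: forall x forall z (x R^3 z -> exists w (xRw & z = w)).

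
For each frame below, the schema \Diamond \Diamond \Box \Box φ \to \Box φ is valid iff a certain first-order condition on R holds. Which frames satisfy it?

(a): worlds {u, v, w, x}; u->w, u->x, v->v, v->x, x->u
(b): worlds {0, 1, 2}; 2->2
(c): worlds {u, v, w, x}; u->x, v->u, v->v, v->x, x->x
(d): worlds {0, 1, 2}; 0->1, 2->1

The schema corresponds to a generalized confluence (Geach) condition: \forall x \forall y \forall z ((x R^2 y \wedge xRz) \to \exists w (y R^2 w \wedge z = w)).
(a): fails — uR²u, uRw but no t with uR²t and w=t.
(b): holds.
(c): fails — vR²u, vRu but no t with uR²t and u=t.
(d): holds.

(b), (d)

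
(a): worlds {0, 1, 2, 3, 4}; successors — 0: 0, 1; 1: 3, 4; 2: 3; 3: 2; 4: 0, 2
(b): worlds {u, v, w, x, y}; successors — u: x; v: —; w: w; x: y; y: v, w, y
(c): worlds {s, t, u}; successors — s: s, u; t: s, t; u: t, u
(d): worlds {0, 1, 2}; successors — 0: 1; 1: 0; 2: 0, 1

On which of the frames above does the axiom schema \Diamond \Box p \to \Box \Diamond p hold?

This is the axiom for convergence; its first-order frame correspondent is \forall x \forall y \forall z (Rxy \wedge Rxz \to \exists w (Ryw \wedge Rzw)).
(a): fails — R00 and R01 but 0 and 1 have no common successor.
(b): fails — Ryy and Ryv but y and v have no common successor.
(c): ✓.
(d): fails — R20 and R21 but 0 and 1 have no common successor.
Valid on: (c).

(c)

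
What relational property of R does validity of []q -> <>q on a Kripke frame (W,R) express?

seriality: forall x exists y Rxy

Suppose □q→◇q is valid. At any x set V(q)=W. Then □q at x, so ◇q at x, so x has a successor.
The converse is a direct semantic check.
Frame condition: forall x exists y Rxy.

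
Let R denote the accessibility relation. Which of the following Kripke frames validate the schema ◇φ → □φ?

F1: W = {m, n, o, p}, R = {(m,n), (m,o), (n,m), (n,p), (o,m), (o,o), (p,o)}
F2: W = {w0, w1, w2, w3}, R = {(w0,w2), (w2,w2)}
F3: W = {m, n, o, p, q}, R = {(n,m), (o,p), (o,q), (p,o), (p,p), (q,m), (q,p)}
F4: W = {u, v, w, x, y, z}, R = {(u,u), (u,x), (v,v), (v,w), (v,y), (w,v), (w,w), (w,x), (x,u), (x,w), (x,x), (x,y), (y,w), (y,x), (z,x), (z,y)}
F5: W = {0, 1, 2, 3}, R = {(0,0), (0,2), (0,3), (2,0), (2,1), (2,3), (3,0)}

This is the axiom for partial functionality; its first-order frame correspondent is ∀x ∀y ∀z (Rxy ∧ Rxz → y = z).
F1: fails — m sees both n and o.
F2: condition met.
F3: fails — o sees both p and q.
F4: fails — u sees both u and x.
F5: fails — 0 sees both 0 and 2.

F2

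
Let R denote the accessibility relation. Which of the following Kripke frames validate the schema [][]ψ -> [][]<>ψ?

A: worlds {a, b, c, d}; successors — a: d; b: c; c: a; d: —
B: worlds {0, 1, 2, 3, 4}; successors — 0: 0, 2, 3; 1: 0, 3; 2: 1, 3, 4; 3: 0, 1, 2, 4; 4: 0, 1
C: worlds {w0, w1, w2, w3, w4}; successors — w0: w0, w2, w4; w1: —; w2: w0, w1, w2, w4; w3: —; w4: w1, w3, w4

B

This is the axiom for a generalized confluence (Geach) condition; its first-order frame correspondent is forall x forall z (x R^2 z -> exists w (x R^2 w & zRw)).
A: fails — bR²a but no w with bR²w and aRw.
B: satisfies the condition.
C: fails — w0R²w1 but no w with w0R²w and w1Rw.
Valid on: B.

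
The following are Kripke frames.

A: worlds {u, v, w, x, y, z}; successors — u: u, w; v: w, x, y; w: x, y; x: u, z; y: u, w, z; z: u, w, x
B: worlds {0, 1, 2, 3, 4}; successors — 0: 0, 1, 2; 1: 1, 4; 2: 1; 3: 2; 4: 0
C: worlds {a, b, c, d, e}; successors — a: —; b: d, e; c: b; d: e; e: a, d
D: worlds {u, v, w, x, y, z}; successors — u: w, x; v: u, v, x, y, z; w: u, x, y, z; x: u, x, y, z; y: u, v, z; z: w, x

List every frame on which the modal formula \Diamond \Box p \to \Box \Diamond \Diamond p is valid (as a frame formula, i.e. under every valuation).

B, D

Frame correspondent (Sahlqvist): \forall x \forall y \forall z ((xRy \wedge xRz) \to \exists w (yRw \wedge z R^2 w)) — i.e. a generalized confluence (Geach) condition.
A: fails — uRw, uRw but no t with wRt and wR²t.
B: ✓.
C: fails — bRd, bRd but no w with dRw and dR²w.
D: ✓.
Valid on: B, D.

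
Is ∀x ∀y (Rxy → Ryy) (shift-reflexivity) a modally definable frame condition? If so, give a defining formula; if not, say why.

Yes — defined by □(□p → p)

This is a Sahlqvist condition; the T□ axiom □(□p → p) defines it.
Suppose □(□p→p) is valid. Take Rxy and set V(p)={w : Ryw}. Then at y, □p holds; since □(□p→p) at x, □p→p at y, so p at y, i.e. Ryy.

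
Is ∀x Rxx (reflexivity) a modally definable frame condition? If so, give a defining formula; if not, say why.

This is a Sahlqvist condition; the T axiom □p → p defines it.

Yes — defined by □p → p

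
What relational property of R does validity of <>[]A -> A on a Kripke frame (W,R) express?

symmetry: forall x forall y (Rxy -> Ryx)

This is frame-equivalent to A → □◇A (substitute ¬A for A and contrapose).
Suppose A→□◇A is valid. Take Rxy and set V(A)={x}. Then A at x, so □◇A at x, so ◇A at y, so some z with Ryz has A; z=x, i.e. Ryx.
Conversely, any frame satisfying forall x forall y (Rxy -> Ryx) validates the schema.
Frame condition: forall x forall y (Rxy -> Ryx).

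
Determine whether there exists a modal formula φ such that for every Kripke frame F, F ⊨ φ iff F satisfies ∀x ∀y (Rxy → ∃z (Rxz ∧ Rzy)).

The condition is density. A defining modal formula is □□q → □q.
Suppose □□q→□q is valid. Take Rxy and set V(q)={w : xR²w}. Then □□q at x, so □q at x, so q at y, i.e. ∃z(Rxz∧Rzy).

Definable; □□q → □q defines it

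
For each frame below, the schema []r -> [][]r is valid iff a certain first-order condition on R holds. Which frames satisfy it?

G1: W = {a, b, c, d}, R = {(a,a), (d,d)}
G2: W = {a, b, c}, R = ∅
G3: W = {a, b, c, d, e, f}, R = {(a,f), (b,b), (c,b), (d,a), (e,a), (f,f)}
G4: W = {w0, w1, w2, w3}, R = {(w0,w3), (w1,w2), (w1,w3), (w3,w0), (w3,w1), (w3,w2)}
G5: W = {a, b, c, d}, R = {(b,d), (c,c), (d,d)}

G1, G2, G5

Frame correspondent (Sahlqvist): forall x forall y forall z (Rxy & Ryz -> Rxz) — i.e. transitivity.
G1: ✓.
G2: ✓.
G3: fails — Rea and Raf but not Ref.
G4: fails — Rw3w1 and Rw1w3 but not Rw3w3.
G5: ✓.
Valid on: G1, G2, G5.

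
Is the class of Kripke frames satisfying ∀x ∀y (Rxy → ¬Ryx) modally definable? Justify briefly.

Not definable by any modal formula

Any modally definable frame class is closed under surjective bounded morphisms.
The 5-cycle (worlds s,t,u,v,w with s→t→u→v→w→s) is asymmetric. Mapping every world to a single reflexive point • is a surjective bounded morphism, and the reflexive point is not asymmetric (R•• but asymmetry requires ¬R••).
Hence asymmetry is not modally definable.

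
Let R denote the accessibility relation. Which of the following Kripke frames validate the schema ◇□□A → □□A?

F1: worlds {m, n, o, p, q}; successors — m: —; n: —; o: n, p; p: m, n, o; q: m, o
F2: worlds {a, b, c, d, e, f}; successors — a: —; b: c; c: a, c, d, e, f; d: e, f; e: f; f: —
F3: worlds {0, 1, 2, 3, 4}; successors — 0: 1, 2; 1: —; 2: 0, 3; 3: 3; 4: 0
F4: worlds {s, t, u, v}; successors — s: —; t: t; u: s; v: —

Frame correspondent (Sahlqvist): ∀x ∀y ∀z ((xRy ∧ xR²z) → ∃w (yR²w ∧ z = w)) — i.e. a generalized confluence (Geach) condition.
F1: fails — oRn, oR²m but no w with nR²w and m=w.
F2: fails — cRa, cR²a but no w with aR²w and a=w.
F3: fails — 0R1, 0R²0 but no w with 1R²w and 0=w.
F4: satisfies the condition.

F4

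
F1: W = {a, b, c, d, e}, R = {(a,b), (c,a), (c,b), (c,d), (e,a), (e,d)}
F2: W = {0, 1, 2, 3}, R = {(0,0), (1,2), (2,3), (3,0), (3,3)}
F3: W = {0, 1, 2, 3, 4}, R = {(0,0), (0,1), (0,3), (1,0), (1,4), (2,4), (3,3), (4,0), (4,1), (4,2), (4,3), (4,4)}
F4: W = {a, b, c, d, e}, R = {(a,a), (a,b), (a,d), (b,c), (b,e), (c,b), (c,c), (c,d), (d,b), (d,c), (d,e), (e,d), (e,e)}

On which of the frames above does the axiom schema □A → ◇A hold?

F2, F3, F4

This is the axiom for seriality; its first-order frame correspondent is ∀x ∃y Rxy.
F1: fails — world b has no successor.
F2: holds.
F3: holds.
F4: holds.
Valid on: F2, F3, F4.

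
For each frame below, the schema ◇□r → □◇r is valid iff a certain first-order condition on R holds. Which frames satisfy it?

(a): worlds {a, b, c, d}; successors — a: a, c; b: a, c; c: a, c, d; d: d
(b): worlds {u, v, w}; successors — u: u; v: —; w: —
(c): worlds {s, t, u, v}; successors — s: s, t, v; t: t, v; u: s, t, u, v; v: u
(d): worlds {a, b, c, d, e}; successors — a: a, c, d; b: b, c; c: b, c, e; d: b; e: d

This is the axiom for convergence; its first-order frame correspondent is ∀x ∀y ∀z (Rxy ∧ Rxz → ∃w (Ryw ∧ Rzw)).
(a): fails — Rcd and Rca but d and a have no common successor.
(b): holds.
(c): fails — Rsv and Rss but v and s have no common successor.
(d): fails — Raa and Rad but a and d have no common successor.

(b)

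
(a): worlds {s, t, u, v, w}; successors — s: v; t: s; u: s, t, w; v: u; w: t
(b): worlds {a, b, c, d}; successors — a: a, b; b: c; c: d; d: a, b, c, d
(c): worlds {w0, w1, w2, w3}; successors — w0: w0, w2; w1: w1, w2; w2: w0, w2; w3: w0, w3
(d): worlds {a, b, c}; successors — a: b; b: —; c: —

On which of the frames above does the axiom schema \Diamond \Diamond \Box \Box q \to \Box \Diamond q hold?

The schema corresponds to a generalized confluence (Geach) condition: \forall x \forall y \forall z ((x R^2 y \wedge xRz) \to \exists w (y R^2 w \wedge zRw)).
(a): fails — sR²u, sRv but no w* with uR²w* and vRw*.
(b): fails — aR²b, aRa but no w with bR²w and aRw.
(c): condition met.
(d): condition met.

(c), (d)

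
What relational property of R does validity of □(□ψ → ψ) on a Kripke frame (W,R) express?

Suppose □(□ψ→ψ) is valid. Take Rxy and set V(ψ)={w : Ryw}. Then at y, □ψ holds; since □(□ψ→ψ) at x, □ψ→ψ at y, so ψ at y, i.e. Ryy.

Shift-reflexivity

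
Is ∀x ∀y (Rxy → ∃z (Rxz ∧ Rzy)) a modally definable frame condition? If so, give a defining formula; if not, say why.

Yes, by □□q → □q

Yes: it is density, defined by the C4 schema □□q → □q.
Suppose □□q→□q is valid. Take Rxy and set V(q)={w : xR²w}. Then □□q at x, so □q at x, so q at y, i.e. ∃z(Rxz∧Rzy).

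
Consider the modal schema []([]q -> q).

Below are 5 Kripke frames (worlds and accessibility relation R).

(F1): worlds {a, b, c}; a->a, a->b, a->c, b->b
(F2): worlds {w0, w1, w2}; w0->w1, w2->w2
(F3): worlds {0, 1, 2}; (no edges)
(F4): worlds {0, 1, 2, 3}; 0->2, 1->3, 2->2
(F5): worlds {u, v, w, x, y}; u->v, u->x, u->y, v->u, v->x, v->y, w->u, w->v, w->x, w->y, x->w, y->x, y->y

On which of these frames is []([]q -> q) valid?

This is the axiom for shift-reflexivity; its first-order frame correspondent is forall x forall y (Rxy -> Ryy).
(F1): fails — Rac but not Rcc.
(F2): fails — Rw0w1 but not Rw1w1.
(F3): condition met.
(F4): fails — R13 but not R33.
(F5): fails — Ruv but not Rvv.
Valid on: (F3).

(F3)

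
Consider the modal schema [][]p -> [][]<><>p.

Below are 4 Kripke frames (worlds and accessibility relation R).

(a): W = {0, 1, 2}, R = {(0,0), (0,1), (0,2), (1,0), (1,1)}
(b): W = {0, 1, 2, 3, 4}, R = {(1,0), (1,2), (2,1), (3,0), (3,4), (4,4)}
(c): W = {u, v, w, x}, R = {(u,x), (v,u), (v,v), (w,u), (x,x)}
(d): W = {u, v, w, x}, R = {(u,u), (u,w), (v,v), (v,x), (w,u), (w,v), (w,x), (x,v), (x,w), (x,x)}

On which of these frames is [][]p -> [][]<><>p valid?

The schema corresponds to a generalized confluence (Geach) condition: forall x forall z (x R^2 z -> exists w (x R^2 w & z R^2 w)).
(a): fails — 0R²2 but no w with 0R²w and 2R²w.
(b): fails — 2R²0 but no w with 2R²w and 0R²w.
(c): condition met.
(d): condition met.
Valid on: (c), (d).

(c), (d)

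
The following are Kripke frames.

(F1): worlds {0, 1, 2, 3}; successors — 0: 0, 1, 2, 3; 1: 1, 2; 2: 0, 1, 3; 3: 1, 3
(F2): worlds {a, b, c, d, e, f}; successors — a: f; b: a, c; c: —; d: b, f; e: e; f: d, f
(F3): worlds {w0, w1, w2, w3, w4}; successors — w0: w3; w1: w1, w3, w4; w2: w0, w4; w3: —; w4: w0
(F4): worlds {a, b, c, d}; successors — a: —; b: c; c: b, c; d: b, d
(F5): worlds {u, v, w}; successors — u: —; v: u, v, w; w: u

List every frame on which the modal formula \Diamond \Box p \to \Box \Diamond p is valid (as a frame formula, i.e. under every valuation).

The schema corresponds to convergence: \forall x \forall y \forall z (Rxy \wedge Rxz \to \exists w (Ryw \wedge Rzw)).
(F1): satisfies the condition.
(F2): fails — Rbc and Rbc but c and c have no common successor.
(F3): fails — Rw0w3 and Rw0w3 but w3 and w3 have no common successor.
(F4): fails — Rdd and Rdb but d and b have no common successor.
(F5): fails — Rvu and Rvu but u and u have no common successor.

(F1)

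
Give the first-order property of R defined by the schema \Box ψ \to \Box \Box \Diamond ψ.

This is a Sahlqvist (Geach-type) schema ◇^0□^1ψ → □^2◇^1ψ.
First-order correspondent: \forall x \forall z (x R^2 z \to \exists w (xRw \wedge zRw)).

\forall x \forall z (x R^2 z \to \exists w (xRw \wedge zRw))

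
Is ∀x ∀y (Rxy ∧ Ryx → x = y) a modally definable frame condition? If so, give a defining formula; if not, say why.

Any modally definable frame class is closed under surjective bounded morphisms.
The 8-cycle (worlds a,b,c,d,e,f,g,h with a→b→c→d→e→f→g→h→a) is antisymmetric. Sending even-indexed worlds to s and odd-indexed worlds to t is a surjective bounded morphism onto the two-world frame with s↔t, which is not antisymmetric.
So the class is not modally definable.

Not definable by any modal formula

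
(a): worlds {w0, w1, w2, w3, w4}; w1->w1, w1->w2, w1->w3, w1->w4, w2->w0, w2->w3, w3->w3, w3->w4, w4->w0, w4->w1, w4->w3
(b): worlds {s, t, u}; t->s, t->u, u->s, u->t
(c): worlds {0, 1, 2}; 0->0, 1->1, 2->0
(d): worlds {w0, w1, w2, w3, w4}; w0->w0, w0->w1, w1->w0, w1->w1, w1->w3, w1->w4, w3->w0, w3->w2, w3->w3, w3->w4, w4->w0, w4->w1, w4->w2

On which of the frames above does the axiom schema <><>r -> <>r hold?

(c)

The schema corresponds to transitivity: forall x forall y forall z (Rxy & Ryz -> Rxz).
(a): fails — Rw1w2 and Rw2w0 but not Rw1w0.
(b): fails — Rtu and Rut but not Rtt.
(c): condition met.
(d): fails — Rw1w3 and Rw3w2 but not Rw1w2.
Valid on: (c).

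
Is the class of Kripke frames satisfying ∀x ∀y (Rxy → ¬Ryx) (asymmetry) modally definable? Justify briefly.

Modal frame validity is preserved under surjective bounded morphisms.
The 5-cycle (worlds a,b,c,d,e with a→b→c→d→e→a) is asymmetric. Mapping every world to a single reflexive point • is a surjective bounded morphism, and the reflexive point is not asymmetric (R•• but asymmetry requires ¬R••).
Hence asymmetry is not modally definable.

Not definable by any modal formula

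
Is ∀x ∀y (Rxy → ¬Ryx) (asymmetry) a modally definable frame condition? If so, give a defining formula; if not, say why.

If a class were modally definable it would be closed under surjective bounded morphisms (Goldblatt–Thomason).
The 5-cycle (worlds 0,1,2,3,4 with 0→1→2→3→4→0) is asymmetric. Mapping every world to a single reflexive point • is a surjective bounded morphism, and the reflexive point is not asymmetric (R•• but asymmetry requires ¬R••).
So the class is not modally definable.

No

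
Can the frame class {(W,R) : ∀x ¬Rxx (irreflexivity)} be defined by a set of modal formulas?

No

Any modally definable frame class is closed under surjective bounded morphisms.
The 2-cycle (worlds a,b with a→b→a) is irreflexive, and the map sending every world to a single reflexive point • is a surjective bounded morphism (forth: every edge maps to (•,•); back: every world has a successor). So any modal formula valid on the 2-cycle is also valid on the reflexive point, which is not irreflexive.
So the class is not modally definable.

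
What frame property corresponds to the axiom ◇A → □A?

Partial functionality

Suppose ◇A→□A is valid. Take Rxy, Rxz and set V(A)={y}. Then ◇A at x, so □A at x, so A at z, i.e. z=y.
The converse is a direct semantic check.
Frame condition: ∀x ∀y ∀z (Rxy ∧ Rxz → y = z).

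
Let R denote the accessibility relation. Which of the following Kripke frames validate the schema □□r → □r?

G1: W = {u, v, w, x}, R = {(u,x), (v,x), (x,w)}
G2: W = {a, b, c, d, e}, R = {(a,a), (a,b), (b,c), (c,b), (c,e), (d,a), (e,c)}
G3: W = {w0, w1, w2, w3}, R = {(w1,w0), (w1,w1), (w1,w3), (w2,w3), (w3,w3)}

This is the axiom for density; its first-order frame correspondent is ∀x ∀y (Rxy → ∃z (Rxz ∧ Rzy)).
G1: fails — Rxw but no z with Rxz and Rzw.
G2: fails — Rbc but no z with Rbz and Rzc.
G3: ✓.
Valid on: G3.

G3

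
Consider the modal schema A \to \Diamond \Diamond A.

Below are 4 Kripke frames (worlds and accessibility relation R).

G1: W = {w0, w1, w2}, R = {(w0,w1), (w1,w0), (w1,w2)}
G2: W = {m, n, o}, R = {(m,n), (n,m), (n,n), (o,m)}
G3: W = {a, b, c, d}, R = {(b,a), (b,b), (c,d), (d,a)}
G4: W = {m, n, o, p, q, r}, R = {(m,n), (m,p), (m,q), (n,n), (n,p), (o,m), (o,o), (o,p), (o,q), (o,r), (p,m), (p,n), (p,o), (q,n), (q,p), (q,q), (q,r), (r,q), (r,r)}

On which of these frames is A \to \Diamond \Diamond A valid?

Frame correspondent (Sahlqvist): \forall x \exists w (x = w \wedge x R^2 w) — i.e. a generalized confluence (Geach) condition.
G1: fails — at w2 but no w with w2=w and w2R²w.
G2: fails — at o but no w with o=w and oR²w.
G3: fails — at a but no w with a=w and aR²w.
G4: satisfies the condition.
Valid on: G4.

G4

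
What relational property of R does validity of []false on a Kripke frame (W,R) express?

This is the Ver axiom.
Its frame correspondent is emptiness of R — forall x forall y ~Rxy.

emptiness of R: forall x forall y ~Rxy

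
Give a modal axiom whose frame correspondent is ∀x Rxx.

□ψ → ψ

A defining formula is □ψ → ψ (the T axiom).
Suppose □ψ→ψ is valid. At any x set V(ψ)={w : Rxw}. Then □ψ holds at x, so ψ holds at x, i.e. Rxx.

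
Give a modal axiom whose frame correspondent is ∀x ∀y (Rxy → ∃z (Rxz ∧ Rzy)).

The condition is density. The C4 schema □□s → □s defines it.
Suppose □□s→□s is valid. Take Rxy and set V(s)={w : xR²w}. Then □□s at x, so □s at x, so s at y, i.e. ∃z(Rxz∧Rzy).

□□s → □s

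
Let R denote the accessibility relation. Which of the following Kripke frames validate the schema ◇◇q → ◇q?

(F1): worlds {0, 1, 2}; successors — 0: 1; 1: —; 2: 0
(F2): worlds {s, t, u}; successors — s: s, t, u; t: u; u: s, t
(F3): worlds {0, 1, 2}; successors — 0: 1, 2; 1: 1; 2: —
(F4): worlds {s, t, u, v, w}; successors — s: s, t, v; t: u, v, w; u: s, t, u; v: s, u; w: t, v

(F3)

This is the axiom for transitivity; its first-order frame correspondent is ∀x ∀y ∀z (Rxy ∧ Ryz → Rxz).
(F1): fails — R20 and R01 but not R21.
(F2): fails — Rut and Rtu but not Ruu.
(F3): holds.
(F4): fails — Rwt and Rtw but not Rww.
Valid on: (F3).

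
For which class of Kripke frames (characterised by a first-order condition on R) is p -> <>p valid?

Reflexivity

Equivalently (dual form): □p → p.
Suppose □p→p is valid. At any x set V(p)={w : Rxw}. Then □p holds at x, so p holds at x, i.e. Rxx.
The converse is a direct semantic check.
Frame condition: forall x Rxx.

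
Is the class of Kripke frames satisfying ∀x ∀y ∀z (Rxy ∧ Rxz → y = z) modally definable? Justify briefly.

This is a Sahlqvist condition; the CD axiom ◇q → □q defines it.
Suppose ◇q→□q is valid. Take Rxy, Rxz and set V(q)={y}. Then ◇q at x, so □q at x, so q at z, i.e. z=y.

Definable; ◇q → □q defines it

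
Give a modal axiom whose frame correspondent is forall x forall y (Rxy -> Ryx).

r → □◇r

This is symmetry; the standard corresponding axiom is B: r → □◇r.
Suppose r→□◇r is valid. Take Rxy and set V(r)={x}. Then r at x, so □◇r at x, so ◇r at y, so some z with Ryz has r; z=x, i.e. Ryx.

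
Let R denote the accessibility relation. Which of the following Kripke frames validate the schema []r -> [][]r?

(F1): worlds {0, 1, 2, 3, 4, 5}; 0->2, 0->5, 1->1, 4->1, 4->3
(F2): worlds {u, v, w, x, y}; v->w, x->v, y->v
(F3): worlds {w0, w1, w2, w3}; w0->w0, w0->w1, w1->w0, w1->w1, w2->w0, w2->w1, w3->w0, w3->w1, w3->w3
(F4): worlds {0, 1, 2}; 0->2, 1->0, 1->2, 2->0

(F1), (F3)

The schema corresponds to transitivity: forall x forall y forall z (Rxy & Ryz -> Rxz).
(F1): holds.
(F2): fails — Ryv and Rvw but not Ryw.
(F3): holds.
(F4): fails — R20 and R02 but not R22.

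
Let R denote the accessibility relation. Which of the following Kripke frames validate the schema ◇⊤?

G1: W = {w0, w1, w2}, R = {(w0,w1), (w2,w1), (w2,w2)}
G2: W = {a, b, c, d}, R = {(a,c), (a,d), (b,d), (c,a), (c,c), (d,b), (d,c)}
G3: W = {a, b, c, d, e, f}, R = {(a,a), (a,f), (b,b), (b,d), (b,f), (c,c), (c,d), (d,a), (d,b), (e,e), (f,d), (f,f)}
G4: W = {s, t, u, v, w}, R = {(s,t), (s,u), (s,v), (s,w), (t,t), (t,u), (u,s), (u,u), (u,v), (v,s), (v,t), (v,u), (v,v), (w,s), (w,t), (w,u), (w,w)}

This is the axiom for seriality; its first-order frame correspondent is ∀x ∃y Rxy.
G1: fails — world w1 has no successor.
G2: ✓.
G3: ✓.
G4: ✓.
Valid on: G2, G3, G4.

G2, G3, G4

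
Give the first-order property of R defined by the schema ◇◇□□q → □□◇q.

∀x ∀y ∀z ((xR²y ∧ xR²z) → ∃w (yR²w ∧ zRw))

This is a Sahlqvist (Geach-type) schema ◇^2□^2q → □^2◇^1q.
Minimal-valuation argument: fix x; take any y with xR^2y and any z with xR^2z. Set V(q) to the set of worlds R-reachable from y in exactly 2 steps. Then □^2q holds at y, so the antecedent holds at x; validity forces ◇^1q at z, giving a w with zR^1w and yR^2w.
First-order correspondent: ∀x ∀y ∀z ((xR²y ∧ xR²z) → ∃w (yR²w ∧ zRw)).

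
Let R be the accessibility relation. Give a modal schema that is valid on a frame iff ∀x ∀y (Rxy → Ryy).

The condition is shift-reflexivity. The T□ schema □(□q → q) defines it.
Suppose □(□q→q) is valid. Take Rxy and set V(q)={w : Ryw}. Then at y, □q holds; since □(□q→q) at x, □q→q at y, so q at y, i.e. Ryy.

□(□q → q)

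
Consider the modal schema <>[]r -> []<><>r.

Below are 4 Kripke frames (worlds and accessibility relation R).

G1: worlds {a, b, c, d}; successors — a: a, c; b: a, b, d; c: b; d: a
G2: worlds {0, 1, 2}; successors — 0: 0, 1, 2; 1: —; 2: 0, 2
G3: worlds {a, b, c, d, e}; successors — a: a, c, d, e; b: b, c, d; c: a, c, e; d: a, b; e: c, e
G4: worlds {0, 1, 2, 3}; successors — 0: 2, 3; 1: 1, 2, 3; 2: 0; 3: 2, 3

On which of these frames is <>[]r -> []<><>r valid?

Frame correspondent (Sahlqvist): forall x forall y forall z ((xRy & xRz) -> exists w (yRw & z R^2 w)) — i.e. a generalized confluence (Geach) condition.
G1: satisfies the condition.
G2: fails — 0R0, 0R1 but no w with 0Rw and 1R²w.
G3: satisfies the condition.
G4: fails — 0R2, 0R2 but no w with 2Rw and 2R²w.
Valid on: G1, G3.

G1, G3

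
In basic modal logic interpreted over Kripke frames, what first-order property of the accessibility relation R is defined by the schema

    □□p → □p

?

density: ∀x ∀y (Rxy → ∃z (Rxz ∧ Rzy))

Suppose □□p→□p is valid. Take Rxy and set V(p)={w : xR²w}. Then □□p at x, so □p at x, so p at y, i.e. ∃z(Rxz∧Rzy).
The converse is a direct semantic check.
Frame condition: ∀x ∀y (Rxy → ∃z (Rxz ∧ Rzy)).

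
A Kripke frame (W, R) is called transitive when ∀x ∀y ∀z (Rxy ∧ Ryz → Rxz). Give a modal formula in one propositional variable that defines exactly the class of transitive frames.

The condition is transitivity. The 4 schema □q → □□q defines it.
Suppose □q→□□q is valid. Take Rxy, Ryz and set V(q)={w : Rxw}. Then □q at x, so □□q at x, so □q at y, so q at z, i.e. Rxz.

□q → □□q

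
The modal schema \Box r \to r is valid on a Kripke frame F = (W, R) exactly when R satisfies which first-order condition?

reflexivity

This is the T axiom.
It corresponds to reflexivity: \forall x Rxx.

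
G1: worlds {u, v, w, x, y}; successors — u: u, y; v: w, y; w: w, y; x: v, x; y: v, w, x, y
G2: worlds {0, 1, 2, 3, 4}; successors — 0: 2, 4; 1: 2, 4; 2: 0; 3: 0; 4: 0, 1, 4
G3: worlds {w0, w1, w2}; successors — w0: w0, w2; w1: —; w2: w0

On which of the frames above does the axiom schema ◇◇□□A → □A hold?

This is the axiom for a generalized confluence (Geach) condition; its first-order frame correspondent is ∀x ∀y ∀z ((xR²y ∧ xRz) → ∃w (yR²w ∧ z = w)).
G1: fails — uR²v, uRu but no t with vR²t and u=t.
G2: fails — 0R²0, 0R2 but no w with 0R²w and 2=w.
G3: satisfies the condition.
Valid on: G3.

G3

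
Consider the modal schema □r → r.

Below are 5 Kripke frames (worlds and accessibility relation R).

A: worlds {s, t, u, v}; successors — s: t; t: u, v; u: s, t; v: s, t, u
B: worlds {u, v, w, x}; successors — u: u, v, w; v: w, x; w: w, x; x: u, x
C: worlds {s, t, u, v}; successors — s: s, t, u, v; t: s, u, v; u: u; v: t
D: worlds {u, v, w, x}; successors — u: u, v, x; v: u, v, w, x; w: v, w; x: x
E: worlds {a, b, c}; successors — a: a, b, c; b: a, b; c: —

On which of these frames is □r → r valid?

D

The schema corresponds to reflexivity: ∀x Rxx.
A: fails — world s does not see itself.
B: fails — world v does not see itself.
C: fails — world t does not see itself.
D: holds.
E: fails — world c does not see itself.
Valid on: D.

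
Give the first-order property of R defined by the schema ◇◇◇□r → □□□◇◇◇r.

∀x ∀y ∀z ((xR³y ∧ xR³z) → ∃w (yRw ∧ zR³w))

This is a Sahlqvist (Geach-type) schema ◇^3□^1r → □^3◇^3r.
Minimal-valuation argument: fix x; take any y with xR^3y and any z with xR^3z. Set V(r) to the set of worlds R-reachable from y in exactly 1 step. Then □^1r holds at y, so the antecedent holds at x; validity forces ◇^3r at z, giving a w with zR^3w and yR^1w.
First-order correspondent: ∀x ∀y ∀z ((xR³y ∧ xR³z) → ∃w (yRw ∧ zR³w)).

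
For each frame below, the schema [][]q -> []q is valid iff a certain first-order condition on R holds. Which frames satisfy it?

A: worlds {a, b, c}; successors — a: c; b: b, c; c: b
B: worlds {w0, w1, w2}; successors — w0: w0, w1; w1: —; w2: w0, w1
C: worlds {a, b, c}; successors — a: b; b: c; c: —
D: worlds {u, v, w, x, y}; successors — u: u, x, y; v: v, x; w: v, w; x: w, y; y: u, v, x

B

The schema corresponds to density: forall x forall y (Rxy -> exists z (Rxz & Rzy)).
A: fails — Rac but no z with Raz and Rzc.
B: ✓.
C: fails — Rab but no z with Raz and Rzb.
D: fails — Rxy but no z with Rxz and Rzy.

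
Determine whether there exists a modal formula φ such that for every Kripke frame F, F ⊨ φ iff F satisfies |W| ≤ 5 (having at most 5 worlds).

Modal frame validity is preserved under disjoint unions.
Any modal formula valid on each of 6 disjoint one-world frames is valid on their disjoint union (validity is preserved under disjoint unions). Each one-world frame has |W|=1≤5, but the union has |W|=6.
So the class is not modally definable.

No — not modally definable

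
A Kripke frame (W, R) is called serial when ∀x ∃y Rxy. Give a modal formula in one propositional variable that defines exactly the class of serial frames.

□ψ → ◇ψ

A defining formula is □ψ → ◇ψ (the D axiom).
Suppose □ψ→◇ψ is valid. At any x set V(ψ)=W. Then □ψ at x, so ◇ψ at x, so x has a successor.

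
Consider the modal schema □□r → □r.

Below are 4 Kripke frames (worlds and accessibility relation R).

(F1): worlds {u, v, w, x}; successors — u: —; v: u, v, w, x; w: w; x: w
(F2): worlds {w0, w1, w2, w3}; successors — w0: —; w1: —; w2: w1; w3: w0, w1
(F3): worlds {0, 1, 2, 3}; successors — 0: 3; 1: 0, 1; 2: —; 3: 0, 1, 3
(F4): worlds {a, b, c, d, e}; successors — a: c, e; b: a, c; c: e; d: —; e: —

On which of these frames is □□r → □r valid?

Frame correspondent (Sahlqvist): ∀x ∀y (Rxy → ∃z (Rxz ∧ Rzy)) — i.e. density.
(F1): condition met.
(F2): fails — Rw3w1 but no z with Rw3z and Rzw1.
(F3): condition met.
(F4): fails — Rba but no z with Rbz and Rza.
Valid on: (F1), (F3).

(F1), (F3)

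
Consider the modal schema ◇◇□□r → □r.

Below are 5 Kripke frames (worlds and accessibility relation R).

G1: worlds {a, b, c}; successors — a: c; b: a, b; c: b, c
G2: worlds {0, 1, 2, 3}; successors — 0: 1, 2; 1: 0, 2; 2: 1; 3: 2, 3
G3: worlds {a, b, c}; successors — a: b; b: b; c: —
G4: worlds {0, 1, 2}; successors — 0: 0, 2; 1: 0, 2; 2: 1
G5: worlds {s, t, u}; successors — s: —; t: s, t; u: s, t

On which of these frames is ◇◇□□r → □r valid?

This is the axiom for a generalized confluence (Geach) condition; its first-order frame correspondent is ∀x ∀y ∀z ((xR²y ∧ xRz) → ∃w (yR²w ∧ z = w)).
G1: fails — bR²a, bRa but no w with aR²w and a=w.
G2: fails — 0R²2, 0R1 but no w with 2R²w and 1=w.
G3: holds.
G4: fails — 2R²2, 2R1 but no w with 2R²w and 1=w.
G5: fails — tR²s, tRs but no w with sR²w and s=w.
Valid on: G3.

G3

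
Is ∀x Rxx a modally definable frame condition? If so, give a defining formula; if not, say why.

The condition is reflexivity. A defining modal formula is □q → q.
Suppose □q→q is valid. At any x set V(q)={w : Rxw}. Then □q holds at x, so q holds at x, i.e. Rxx.

Yes — defined by □q → q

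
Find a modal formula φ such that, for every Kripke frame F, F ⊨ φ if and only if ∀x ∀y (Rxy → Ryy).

□(□r → r)

The condition is shift-reflexivity. The T□ schema □(□r → r) defines it.
Suppose □(□r→r) is valid. Take Rxy and set V(r)={w : Ryw}. Then at y, □r holds; since □(□r→r) at x, □r→r at y, so r at y, i.e. Ryy.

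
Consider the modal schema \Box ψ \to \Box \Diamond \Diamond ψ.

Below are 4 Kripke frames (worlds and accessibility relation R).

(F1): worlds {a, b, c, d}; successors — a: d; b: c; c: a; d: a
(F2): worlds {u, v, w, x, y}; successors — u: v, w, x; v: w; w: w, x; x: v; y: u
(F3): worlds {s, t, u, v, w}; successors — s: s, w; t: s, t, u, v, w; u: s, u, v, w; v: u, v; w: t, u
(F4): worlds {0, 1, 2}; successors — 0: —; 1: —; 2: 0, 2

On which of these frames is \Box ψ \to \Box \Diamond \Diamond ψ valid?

(F3)

This is the axiom for a generalized confluence (Geach) condition; its first-order frame correspondent is \forall x \forall z (xRz \to \exists w (xRw \wedge z R^2 w)).
(F1): fails — bRc but no w with bRw and cR²w.
(F2): fails — xRv but no t with xRt and vR²t.
(F3): holds.
(F4): fails — 2R0 but no w with 2Rw and 0R²w.
Valid on: (F3).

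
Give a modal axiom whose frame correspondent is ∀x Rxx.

The condition is reflexivity. The T schema □ψ → ψ defines it.
Suppose □ψ→ψ is valid. At any x set V(ψ)={w : Rxw}. Then □ψ holds at x, so ψ holds at x, i.e. Rxx.

□ψ → ψ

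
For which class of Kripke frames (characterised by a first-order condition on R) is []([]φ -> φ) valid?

This schema is the T□ axiom.
It corresponds to shift-reflexivity: forall x forall y (Rxy -> Ryy).

shift-reflexivity: forall x forall y (Rxy -> Ryy)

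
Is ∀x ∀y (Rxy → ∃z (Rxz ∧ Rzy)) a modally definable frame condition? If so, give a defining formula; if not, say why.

The condition is density. A defining modal formula is □□r → □r.
Suppose □□r→□r is valid. Take Rxy and set V(r)={w : xR²w}. Then □□r at x, so □r at x, so r at y, i.e. ∃z(Rxz∧Rzy).

Definable; □□r → □r defines it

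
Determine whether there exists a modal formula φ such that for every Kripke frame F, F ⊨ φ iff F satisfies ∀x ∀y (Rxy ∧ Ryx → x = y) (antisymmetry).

If a class were modally definable it would be closed under surjective bounded morphisms (Goldblatt–Thomason).
The 6-cycle (worlds 0,1,2,3,4,5 with 0→1→2→3→4→5→0) is antisymmetric. Sending even-indexed worlds to • and odd-indexed worlds to ∘ is a surjective bounded morphism onto the two-world frame with •↔∘, which is not antisymmetric.
So no modal formula (or set of formulas) defines exactly the antisymmetric frames.

No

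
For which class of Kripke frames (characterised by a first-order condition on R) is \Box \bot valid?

□⊥ is valid iff no world has any successor (otherwise □⊥ fails at any world with one).

emptiness of R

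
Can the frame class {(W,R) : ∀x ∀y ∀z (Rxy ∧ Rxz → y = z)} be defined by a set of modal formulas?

Yes — defined by ◇p → □p

This is a Sahlqvist condition; the CD axiom ◇p → □p defines it.
Suppose ◇p→□p is valid. Take Rxy, Rxz and set V(p)={y}. Then ◇p at x, so □p at x, so p at z, i.e. z=y.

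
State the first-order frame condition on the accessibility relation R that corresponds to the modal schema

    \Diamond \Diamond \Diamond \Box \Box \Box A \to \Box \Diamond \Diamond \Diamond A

This is a Sahlqvist (Geach-type) schema ◇^3□^3A → □^1◇^3A.
Minimal-valuation argument: fix x; take any y with xR^3y and any z with xR^1z. Set V(A) to the set of worlds R-reachable from y in exactly 3 steps. Then □^3A holds at y, so the antecedent holds at x; validity forces ◇^3A at z, giving a w with zR^3w and yR^3w.
First-order correspondent: \forall x \forall y \forall z ((x R^3 y \wedge xRz) \to \exists w (y R^3 w \wedge z R^3 w)).

\forall x \forall y \forall z ((x R^3 y \wedge xRz) \to \exists w (y R^3 w \wedge z R^3 w))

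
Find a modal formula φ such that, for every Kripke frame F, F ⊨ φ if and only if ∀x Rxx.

This is reflexivity; the standard corresponding axiom is T: □s → s.
Suppose □s→s is valid. At any x set V(s)={w : Rxw}. Then □s holds at x, so s holds at x, i.e. Rxx.

□s → s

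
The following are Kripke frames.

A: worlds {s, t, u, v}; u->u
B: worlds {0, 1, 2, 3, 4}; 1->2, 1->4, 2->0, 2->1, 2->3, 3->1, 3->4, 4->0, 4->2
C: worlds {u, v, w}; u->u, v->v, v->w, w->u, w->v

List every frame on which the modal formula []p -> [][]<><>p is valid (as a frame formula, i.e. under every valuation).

Frame correspondent (Sahlqvist): forall x forall z (x R^2 z -> exists w (xRw & z R^2 w)) — i.e. a generalized confluence (Geach) condition.
A: ✓.
B: fails — 1R²0 but no w with 1Rw and 0R²w.
C: fails — vR²u but no t with vRt and uR²t.

A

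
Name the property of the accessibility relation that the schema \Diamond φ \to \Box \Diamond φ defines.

Suppose ◇φ→□◇φ is valid. Take Rxy, Rxz and set V(φ)={y}. Then ◇φ at x, so □◇φ at x, so ◇φ at z, so some w with Rzw has φ; w=y, i.e. Rzy. By symmetry of the argument, Ryz.
Conversely, on a frame with the Euclidean property the schema holds at every world under every valuation.
Frame condition: \forall x \forall y \forall z (Rxy \wedge Rxz \to Ryz).

The Euclidean property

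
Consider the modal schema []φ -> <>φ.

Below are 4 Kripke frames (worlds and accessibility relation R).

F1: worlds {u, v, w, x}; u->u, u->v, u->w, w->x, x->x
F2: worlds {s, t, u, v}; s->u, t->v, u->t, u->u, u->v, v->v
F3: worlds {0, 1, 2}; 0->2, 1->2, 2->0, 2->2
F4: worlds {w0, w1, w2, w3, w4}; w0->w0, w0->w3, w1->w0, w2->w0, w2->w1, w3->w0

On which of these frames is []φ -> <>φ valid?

Frame correspondent (Sahlqvist): forall x exists y Rxy — i.e. seriality.
F1: fails — world v has no successor.
F2: condition met.
F3: condition met.
F4: fails — world w4 has no successor.

F2, F3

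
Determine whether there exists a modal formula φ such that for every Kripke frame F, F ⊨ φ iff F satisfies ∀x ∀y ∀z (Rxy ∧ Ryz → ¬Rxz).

If a class were modally definable it would be closed under surjective bounded morphisms (Goldblatt–Thomason).
The 7-cycle (worlds 0,1,2,3,4,5,6 with 0→1→2→3→4→5→6→0) is intransitive. Mapping every world to a single reflexive point • is a surjective bounded morphism; the reflexive point is not intransitive (R••∧R•• but R••).
So the class is not modally definable.

No — not modally definable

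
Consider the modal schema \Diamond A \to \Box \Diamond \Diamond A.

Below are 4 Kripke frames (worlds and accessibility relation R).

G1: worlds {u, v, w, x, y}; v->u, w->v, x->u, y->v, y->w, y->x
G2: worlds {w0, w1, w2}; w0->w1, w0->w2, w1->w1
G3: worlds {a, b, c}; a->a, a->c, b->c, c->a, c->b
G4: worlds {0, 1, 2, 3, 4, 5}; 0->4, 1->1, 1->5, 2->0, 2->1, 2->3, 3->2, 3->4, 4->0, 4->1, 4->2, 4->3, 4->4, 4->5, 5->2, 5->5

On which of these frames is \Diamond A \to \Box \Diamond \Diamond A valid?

Frame correspondent (Sahlqvist): \forall x \forall y \forall z ((xRy \wedge xRz) \to \exists w (y = w \wedge z R^2 w)) — i.e. a generalized confluence (Geach) condition.
G1: fails — vRu, vRu but no t with u=t and uR²t.
G2: fails — w0Rw1, w0Rw2 but no w with w1=w and w2R²w.
G3: satisfies the condition.
G4: fails — 2R0, 2R1 but no w with 0=w and 1R²w.
Valid on: G3.

G3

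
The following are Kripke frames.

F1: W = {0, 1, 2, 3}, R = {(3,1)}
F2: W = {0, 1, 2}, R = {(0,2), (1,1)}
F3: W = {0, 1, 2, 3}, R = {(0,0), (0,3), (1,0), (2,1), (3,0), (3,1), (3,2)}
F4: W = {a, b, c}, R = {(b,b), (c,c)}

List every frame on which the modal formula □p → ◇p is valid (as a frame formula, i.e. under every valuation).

F3

The schema corresponds to seriality: ∀x ∃y Rxy.
F1: fails — world 0 has no successor.
F2: fails — world 2 has no successor.
F3: satisfies the condition.
F4: fails — world a has no successor.
Valid on: F3.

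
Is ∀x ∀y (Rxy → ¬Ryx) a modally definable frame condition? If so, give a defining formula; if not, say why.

Any modally definable frame class is closed under surjective bounded morphisms.
The 5-cycle (worlds s,t,u,v,w with s→t→u→v→w→s) is asymmetric. Mapping every world to a single reflexive point • is a surjective bounded morphism, and the reflexive point is not asymmetric (R•• but asymmetry requires ¬R••).
So the class is not modally definable.

No — not modally definable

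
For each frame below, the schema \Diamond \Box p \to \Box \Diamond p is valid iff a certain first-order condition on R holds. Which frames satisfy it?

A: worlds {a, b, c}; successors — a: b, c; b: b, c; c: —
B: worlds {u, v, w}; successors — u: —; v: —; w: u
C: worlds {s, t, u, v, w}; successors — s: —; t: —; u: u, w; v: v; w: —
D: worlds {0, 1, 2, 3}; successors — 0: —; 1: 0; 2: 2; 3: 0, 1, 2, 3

none

This is the axiom for convergence; its first-order frame correspondent is \forall x \forall y \forall z (Rxy \wedge Rxz \to \exists w (Ryw \wedge Rzw)).
A: fails — Rac and Rac but c and c have no common successor.
B: fails — Rwu and Rwu but u and u have no common successor.
C: fails — Ruw and Ruw but w and w have no common successor.
D: fails — R10 and R10 but 0 and 0 have no common successor.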